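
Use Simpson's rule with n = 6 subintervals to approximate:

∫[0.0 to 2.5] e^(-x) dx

f(x) = e^(-x)
a = 0.0, b = 2.5, n = 6
h = (b - a)/n = 0.416667

Simpson's rule: (h/3)[f(x₀) + 4f(x₁) + 2f(x₂) + ... + f(xₙ)]

x_0 = 0.0000, f(x_0) = 1.000000, coefficient = 1
x_1 = 0.4167, f(x_1) = 0.659241, coefficient = 4
x_2 = 0.8333, f(x_2) = 0.434598, coefficient = 2
x_3 = 1.2500, f(x_3) = 0.286505, coefficient = 4
x_4 = 1.6667, f(x_4) = 0.188876, coefficient = 2
x_5 = 2.0833, f(x_5) = 0.124514, coefficient = 4
x_6 = 2.5000, f(x_6) = 0.082085, coefficient = 1

I ≈ (0.416667/3) × 6.610072 = 0.918066
Exact value: 0.917915
Error: 0.000151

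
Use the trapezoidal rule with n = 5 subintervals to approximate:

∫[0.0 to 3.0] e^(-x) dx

f(x) = e^(-x)
a = 0.0, b = 3.0, n = 5
h = (b - a)/n = 0.600000

Trapezoidal rule: (h/2)[f(x₀) + 2f(x₁) + 2f(x₂) + ... + f(xₙ)]

x_0 = 0.0000, f(x_0) = 1.000000, coefficient = 1
x_1 = 0.6000, f(x_1) = 0.548812, coefficient = 2
x_2 = 1.2000, f(x_2) = 0.301194, coefficient = 2
x_3 = 1.8000, f(x_3) = 0.165299, coefficient = 2
x_4 = 2.4000, f(x_4) = 0.090718, coefficient = 2
x_5 = 3.0000, f(x_5) = 0.049787, coefficient = 1

I ≈ (0.600000/2) × 3.261832 = 0.978550
Exact value: 0.950213
Error: 0.028337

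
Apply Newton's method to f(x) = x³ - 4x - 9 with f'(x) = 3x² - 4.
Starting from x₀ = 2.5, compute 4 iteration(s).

f(x) = x³ - 4x - 9
f'(x) = 3x² - 4
x₀ = 2.5

Newton-Raphson formula: x_{n+1} = x_n - f(x_n)/f'(x_n)

Iteration 1:
  f(2.500000) = -3.375000
  f'(2.500000) = 14.750000
  x_1 = 2.500000 - (-3.375000)/14.750000 = 2.728814
Iteration 2:
  f(2.728814) = 0.404647
  f'(2.728814) = 18.339270
  x_2 = 2.728814 - 0.404647/18.339270 = 2.706749
Iteration 3:
  f(2.706749) = 0.003975
  f'(2.706749) = 17.979471
  x_3 = 2.706749 - 0.003975/17.979471 = 2.706528
Iteration 4:
  f(2.706528) = 0.000000
  f'(2.706528) = 17.975881
  x_4 = 2.706528 - 0.000000/17.975881 = 2.706528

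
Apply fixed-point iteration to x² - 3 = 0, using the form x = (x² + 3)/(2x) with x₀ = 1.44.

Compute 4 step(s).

Equation: x² - 3 = 0
Fixed-point form: x = (x² + 3)/(2x)
x₀ = 1.44

x_1 = g(1.440000) = 1.761667
x_2 = g(1.761667) = 1.732300
x_3 = g(1.732300) = 1.732051
x_4 = g(1.732051) = 1.732051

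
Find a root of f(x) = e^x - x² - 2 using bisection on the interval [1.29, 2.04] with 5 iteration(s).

f(x) = e^x - x² - 2
Initial interval: [1.29, 2.04]

Iteration 1:
  c_1 = (1.290000 + 2.040000)/2 = 1.665000
  f(c_1) = f(1.665000) = 0.513448
  f(a) × f(c) < 0, new interval: [1.290000, 1.665000]
Iteration 2:
  c_2 = (1.290000 + 1.665000)/2 = 1.477500
  f(c_2) = f(1.477500) = 0.198971
  f(a) × f(c) < 0, new interval: [1.290000, 1.477500]
Iteration 3:
  c_3 = (1.290000 + 1.477500)/2 = 1.383750
  f(c_3) = f(1.383750) = 0.075071
  f(a) × f(c) < 0, new interval: [1.290000, 1.383750]
Iteration 4:
  c_4 = (1.290000 + 1.383750)/2 = 1.336875
  f(c_4) = f(1.336875) = 0.019893
  f(a) × f(c) < 0, new interval: [1.290000, 1.336875]
Iteration 5:
  c_5 = (1.290000 + 1.336875)/2 = 1.313438
  f(c_5) = f(1.313438) = -0.006182
  f(a) × f(c) ≥ 0, new interval: [1.313438, 1.336875]

After 5 iteration(s), the approximation is c_5 = 1.313438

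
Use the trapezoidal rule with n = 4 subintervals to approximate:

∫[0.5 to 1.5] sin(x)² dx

f(x) = sin(x)²
a = 0.5, b = 1.5, n = 4
h = (b - a)/n = 0.250000

Trapezoidal rule: (h/2)[f(x₀) + 2f(x₁) + 2f(x₂) + ... + f(xₙ)]

x_0 = 0.5000, f(x_0) = 0.229849, coefficient = 1
x_1 = 0.7500, f(x_1) = 0.464631, coefficient = 2
x_2 = 1.0000, f(x_2) = 0.708073, coefficient = 2
x_3 = 1.2500, f(x_3) = 0.900572, coefficient = 2
x_4 = 1.5000, f(x_4) = 0.994996, coefficient = 1

I ≈ (0.250000/2) × 5.371398 = 0.671425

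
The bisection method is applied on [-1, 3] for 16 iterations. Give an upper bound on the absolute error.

Bisection error bound: |error| ≤ (b-a)/2^n
|error| ≤ (3 - (-1))/2^16 = 4/2^16
|error| ≤ 0.0000610352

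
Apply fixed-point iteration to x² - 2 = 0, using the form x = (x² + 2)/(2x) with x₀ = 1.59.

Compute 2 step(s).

Equation: x² - 2 = 0
Fixed-point form: x = (x² + 2)/(2x)
x₀ = 1.59

x_1 = g(1.590000) = 1.423931
x_2 = g(1.423931) = 1.414247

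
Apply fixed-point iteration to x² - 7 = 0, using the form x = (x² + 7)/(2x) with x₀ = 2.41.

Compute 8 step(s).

Equation: x² - 7 = 0
Fixed-point form: x = (x² + 7)/(2x)
x₀ = 2.41

x_1 = g(2.410000) = 2.657282
x_2 = g(2.657282) = 2.645776
x_3 = g(2.645776) = 2.645751
x_4 = g(2.645751) = 2.645751
x_5 = g(2.645751) = 2.645751
x_6 = g(2.645751) = 2.645751
x_7 = g(2.645751) = 2.645751
x_8 = g(2.645751) = 2.645751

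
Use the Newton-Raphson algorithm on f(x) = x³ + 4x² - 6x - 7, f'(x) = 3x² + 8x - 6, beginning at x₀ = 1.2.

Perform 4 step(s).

f(x) = x³ + 4x² - 6x - 7
f'(x) = 3x² + 8x - 6
x₀ = 1.2

Newton-Raphson formula: x_{n+1} = x_n - f(x_n)/f'(x_n)

Iteration 1:
  f(1.200000) = -6.712000
  f'(1.200000) = 7.920000
  x_1 = 1.200000 - (-6.712000)/7.920000 = 2.047475
Iteration 2:
  f(2.047475) = 6.067090
  f'(2.047475) = 22.956257
  x_2 = 2.047475 - 6.067090/22.956257 = 1.783186
Iteration 3:
  f(1.783186) = 0.689976
  f'(1.783186) = 17.804737
  x_3 = 1.783186 - 0.689976/17.804737 = 1.744433
Iteration 4:
  f(1.744433) = 0.013982
  f'(1.744433) = 17.084608
  x_4 = 1.744433 - 0.013982/17.084608 = 1.743615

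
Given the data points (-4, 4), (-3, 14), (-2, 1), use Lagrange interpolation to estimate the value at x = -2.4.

Lagrange interpolation formula:
P(x) = Σ yᵢ × Lᵢ(x)
where Lᵢ(x) = Π_{j≠i} (x - xⱼ)/(xᵢ - xⱼ)

L_0(-2.4) = (-2.4 - (-3))/(-4 - (-3)) × (-2.4 - (-2))/(-4 - (-2)) = -0.120000
L_1(-2.4) = (-2.4 - (-4))/(-3 - (-4)) × (-2.4 - (-2))/(-3 - (-2)) = 0.640000
L_2(-2.4) = (-2.4 - (-4))/(-2 - (-4)) × (-2.4 - (-3))/(-2 - (-3)) = 0.480000

P(-2.4) = 4×L_0(-2.4) + 14×L_1(-2.4) + 1×L_2(-2.4)
P(-2.4) = 8.960000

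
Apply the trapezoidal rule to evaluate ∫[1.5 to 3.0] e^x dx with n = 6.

f(x) = e^x
a = 1.5, b = 3.0, n = 6
h = (b - a)/n = 0.250000

Trapezoidal rule: (h/2)[f(x₀) + 2f(x₁) + 2f(x₂) + ... + f(xₙ)]

x_0 = 1.5000, f(x_0) = 4.481689, coefficient = 1
x_1 = 1.7500, f(x_1) = 5.754603, coefficient = 2
x_2 = 2.0000, f(x_2) = 7.389056, coefficient = 2
x_3 = 2.2500, f(x_3) = 9.487736, coefficient = 2
x_4 = 2.5000, f(x_4) = 12.182494, coefficient = 2
x_5 = 2.7500, f(x_5) = 15.642632, coefficient = 2
x_6 = 3.0000, f(x_6) = 20.085537, coefficient = 1

I ≈ (0.250000/2) × 125.480267 = 15.685033
Exact value: 15.603848
Error: 0.081186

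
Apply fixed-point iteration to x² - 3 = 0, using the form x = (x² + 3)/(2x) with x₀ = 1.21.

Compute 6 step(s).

Equation: x² - 3 = 0
Fixed-point form: x = (x² + 3)/(2x)
x₀ = 1.21

x_1 = g(1.210000) = 1.844669
x_2 = g(1.844669) = 1.735489
x_3 = g(1.735489) = 1.732054
x_4 = g(1.732054) = 1.732051
x_5 = g(1.732051) = 1.732051
x_6 = g(1.732051) = 1.732051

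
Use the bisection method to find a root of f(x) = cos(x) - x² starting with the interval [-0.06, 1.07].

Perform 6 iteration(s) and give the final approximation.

f(x) = cos(x) - x²
Initial interval: [-0.06, 1.07]

Iteration 1:
  c_1 = (-0.060000 + 1.070000)/2 = 0.505000
  f(c_1) = f(0.505000) = 0.620149
  f(a) × f(c) ≥ 0, new interval: [0.505000, 1.070000]
Iteration 2:
  c_2 = (0.505000 + 1.070000)/2 = 0.787500
  f(c_2) = f(0.787500) = 0.085463
  f(a) × f(c) ≥ 0, new interval: [0.787500, 1.070000]
Iteration 3:
  c_3 = (0.787500 + 1.070000)/2 = 0.928750
  f(c_3) = f(0.928750) = -0.263741
  f(a) × f(c) < 0, new interval: [0.787500, 0.928750]
Iteration 4:
  c_4 = (0.787500 + 0.928750)/2 = 0.858125
  f(c_4) = f(0.858125) = -0.082521
  f(a) × f(c) < 0, new interval: [0.787500, 0.858125]
Iteration 5:
  c_5 = (0.787500 + 0.858125)/2 = 0.822813
  f(c_5) = f(0.822813) = 0.003142
  f(a) × f(c) ≥ 0, new interval: [0.822813, 0.858125]
Iteration 6:
  c_6 = (0.822813 + 0.858125)/2 = 0.840469
  f(c_6) = f(0.840469) = -0.039274
  f(a) × f(c) < 0, new interval: [0.822813, 0.840469]

After 6 iteration(s), the approximation is c_6 = 0.840469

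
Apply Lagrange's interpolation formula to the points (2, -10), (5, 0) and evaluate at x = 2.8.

Lagrange interpolation formula:
P(x) = Σ yᵢ × Lᵢ(x)
where Lᵢ(x) = Π_{j≠i} (x - xⱼ)/(xᵢ - xⱼ)

L_0(2.8) = (2.8 - 5)/(2 - 5) = 0.733333
L_1(2.8) = (2.8 - 2)/(5 - 2) = 0.266667

P(2.8) = (-10)×L_0(2.8) + 0×L_1(2.8)
P(2.8) = -7.333333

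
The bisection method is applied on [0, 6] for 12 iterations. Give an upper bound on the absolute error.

Bisection error bound: |error| ≤ (b-a)/2^n
|error| ≤ (6 - 0)/2^12 = 6/2^12
|error| ≤ 0.0014648438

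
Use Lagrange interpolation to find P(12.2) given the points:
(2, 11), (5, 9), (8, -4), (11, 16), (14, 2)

Lagrange interpolation formula:
P(x) = Σ yᵢ × Lᵢ(x)
where Lᵢ(x) = Π_{j≠i} (x - xⱼ)/(xᵢ - xⱼ)

L_0(12.2) = (12.2 - 5)/(2 - 5) × (12.2 - 8)/(2 - 8) × (12.2 - 11)/(2 - 11) × (12.2 - 14)/(2 - 14) = -0.033600
L_1(12.2) = (12.2 - 2)/(5 - 2) × (12.2 - 8)/(5 - 8) × (12.2 - 11)/(5 - 11) × (12.2 - 14)/(5 - 14) = 0.190400
L_2(12.2) = (12.2 - 2)/(8 - 2) × (12.2 - 5)/(8 - 5) × (12.2 - 11)/(8 - 11) × (12.2 - 14)/(8 - 14) = -0.489600
L_3(12.2) = (12.2 - 2)/(11 - 2) × (12.2 - 5)/(11 - 5) × (12.2 - 8)/(11 - 8) × (12.2 - 14)/(11 - 14) = 1.142400
L_4(12.2) = (12.2 - 2)/(14 - 2) × (12.2 - 5)/(14 - 5) × (12.2 - 8)/(14 - 8) × (12.2 - 11)/(14 - 11) = 0.190400

P(12.2) = 11×L_0(12.2) + 9×L_1(12.2) + (-4)×L_2(12.2) + 16×L_3(12.2) + 2×L_4(12.2)
P(12.2) = 21.961600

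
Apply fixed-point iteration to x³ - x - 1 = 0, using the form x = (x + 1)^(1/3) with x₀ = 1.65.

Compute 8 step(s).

Equation: x³ - x - 1 = 0
Fixed-point form: x = (x + 1)^(1/3)
x₀ = 1.65

x_1 = g(1.650000) = 1.383828
x_2 = g(1.383828) = 1.335852
x_3 = g(1.335852) = 1.326829
x_4 = g(1.326829) = 1.325119
x_5 = g(1.325119) = 1.324794
x_6 = g(1.324794) = 1.324732
x_7 = g(1.324732) = 1.324721
x_8 = g(1.324721) = 1.324718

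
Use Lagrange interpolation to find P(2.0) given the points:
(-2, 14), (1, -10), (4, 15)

Lagrange interpolation formula:
P(x) = Σ yᵢ × Lᵢ(x)
where Lᵢ(x) = Π_{j≠i} (x - xⱼ)/(xᵢ - xⱼ)

L_0(2.0) = (2.0 - 1)/(-2 - 1) × (2.0 - 4)/(-2 - 4) = -0.111111
L_1(2.0) = (2.0 - (-2))/(1 - (-2)) × (2.0 - 4)/(1 - 4) = 0.888889
L_2(2.0) = (2.0 - (-2))/(4 - (-2)) × (2.0 - 1)/(4 - 1) = 0.222222

P(2.0) = 14×L_0(2.0) + (-10)×L_1(2.0) + 15×L_2(2.0)
P(2.0) = -7.111111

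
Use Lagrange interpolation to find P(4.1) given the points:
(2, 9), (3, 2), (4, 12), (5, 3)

Lagrange interpolation formula:
P(x) = Σ yᵢ × Lᵢ(x)
where Lᵢ(x) = Π_{j≠i} (x - xⱼ)/(xᵢ - xⱼ)

L_0(4.1) = (4.1 - 3)/(2 - 3) × (4.1 - 4)/(2 - 4) × (4.1 - 5)/(2 - 5) = 0.016500
L_1(4.1) = (4.1 - 2)/(3 - 2) × (4.1 - 4)/(3 - 4) × (4.1 - 5)/(3 - 5) = -0.094500
L_2(4.1) = (4.1 - 2)/(4 - 2) × (4.1 - 3)/(4 - 3) × (4.1 - 5)/(4 - 5) = 1.039500
L_3(4.1) = (4.1 - 2)/(5 - 2) × (4.1 - 3)/(5 - 3) × (4.1 - 4)/(5 - 4) = 0.038500

P(4.1) = 9×L_0(4.1) + 2×L_1(4.1) + 12×L_2(4.1) + 3×L_3(4.1)
P(4.1) = 12.549000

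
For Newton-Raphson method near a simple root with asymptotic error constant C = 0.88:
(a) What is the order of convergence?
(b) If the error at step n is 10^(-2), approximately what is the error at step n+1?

(a) Newton-Raphson has quadratic (order 2) convergence near simple roots.
    This means |e_{n+1}| ≈ C|e_n|².

(b) With |e_n| = 10^(-2) and C = 0.88:
    |e_{n+1}| ≈ 0.88 × (10^(-2))² = 0.88 × 10^(-4)

(a) 2 (quadratic); (b) |e_{n+1}| ≈ 8.800e-05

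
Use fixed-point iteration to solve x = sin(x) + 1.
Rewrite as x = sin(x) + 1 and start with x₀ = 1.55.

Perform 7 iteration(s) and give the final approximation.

Equation: x = sin(x) + 1
Fixed-point form: x = sin(x) + 1
x₀ = 1.55

x_1 = g(1.550000) = 1.999784
x_2 = g(1.999784) = 1.909387
x_3 = g(1.909387) = 1.943224
x_4 = g(1.943224) = 1.931447
x_5 = g(1.931447) = 1.935667
x_6 = g(1.935667) = 1.934170
x_7 = g(1.934170) = 1.934703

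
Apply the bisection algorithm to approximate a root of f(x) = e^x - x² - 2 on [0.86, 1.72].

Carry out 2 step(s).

f(x) = e^x - x² - 2
Initial interval: [0.86, 1.72]

Iteration 1:
  c_1 = (0.860000 + 1.720000)/2 = 1.290000
  f(c_1) = f(1.290000) = -0.031313
  f(a) × f(c) ≥ 0, new interval: [1.290000, 1.720000]
Iteration 2:
  c_2 = (1.290000 + 1.720000)/2 = 1.505000
  f(c_2) = f(1.505000) = 0.239129
  f(a) × f(c) < 0, new interval: [1.290000, 1.505000]

After 2 iteration(s), the approximation is c_2 = 1.505000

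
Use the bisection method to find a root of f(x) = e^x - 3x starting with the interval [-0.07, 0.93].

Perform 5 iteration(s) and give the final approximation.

f(x) = e^x - 3x
Initial interval: [-0.07, 0.93]

Iteration 1:
  c_1 = (-0.070000 + 0.930000)/2 = 0.430000
  f(c_1) = f(0.430000) = 0.247258
  f(a) × f(c) ≥ 0, new interval: [0.430000, 0.930000]
Iteration 2:
  c_2 = (0.430000 + 0.930000)/2 = 0.680000
  f(c_2) = f(0.680000) = -0.066122
  f(a) × f(c) < 0, new interval: [0.430000, 0.680000]
Iteration 3:
  c_3 = (0.430000 + 0.680000)/2 = 0.555000
  f(c_3) = f(0.555000) = 0.076941
  f(a) × f(c) ≥ 0, new interval: [0.555000, 0.680000]
Iteration 4:
  c_4 = (0.555000 + 0.680000)/2 = 0.617500
  f(c_4) = f(0.617500) = 0.001787
  f(a) × f(c) ≥ 0, new interval: [0.617500, 0.680000]
Iteration 5:
  c_5 = (0.617500 + 0.680000)/2 = 0.648750
  f(c_5) = f(0.648750) = -0.033102
  f(a) × f(c) < 0, new interval: [0.617500, 0.648750]

After 5 iteration(s), the approximation is c_5 = 0.648750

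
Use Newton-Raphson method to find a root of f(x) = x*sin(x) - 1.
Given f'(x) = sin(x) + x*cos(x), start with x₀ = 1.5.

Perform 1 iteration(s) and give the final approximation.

f(x) = x*sin(x) - 1
f'(x) = sin(x) + x*cos(x)
x₀ = 1.5

Newton-Raphson formula: x_{n+1} = x_n - f(x_n)/f'(x_n)

Iteration 1:
  f(1.500000) = 0.496242
  f'(1.500000) = 1.103601
  x_1 = 1.500000 - 0.496242/1.103601 = 1.050342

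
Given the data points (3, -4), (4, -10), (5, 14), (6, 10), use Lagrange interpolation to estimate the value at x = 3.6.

Lagrange interpolation formula:
P(x) = Σ yᵢ × Lᵢ(x)
where Lᵢ(x) = Π_{j≠i} (x - xⱼ)/(xᵢ - xⱼ)

L_0(3.6) = (3.6 - 4)/(3 - 4) × (3.6 - 5)/(3 - 5) × (3.6 - 6)/(3 - 6) = 0.224000
L_1(3.6) = (3.6 - 3)/(4 - 3) × (3.6 - 5)/(4 - 5) × (3.6 - 6)/(4 - 6) = 1.008000
L_2(3.6) = (3.6 - 3)/(5 - 3) × (3.6 - 4)/(5 - 4) × (3.6 - 6)/(5 - 6) = -0.288000
L_3(3.6) = (3.6 - 3)/(6 - 3) × (3.6 - 4)/(6 - 4) × (3.6 - 5)/(6 - 5) = 0.056000

P(3.6) = (-4)×L_0(3.6) + (-10)×L_1(3.6) + 14×L_2(3.6) + 10×L_3(3.6)
P(3.6) = -14.448000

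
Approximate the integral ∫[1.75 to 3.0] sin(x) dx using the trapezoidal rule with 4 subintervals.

f(x) = sin(x)
a = 1.75, b = 3.0, n = 4
h = (b - a)/n = 0.312500

Trapezoidal rule: (h/2)[f(x₀) + 2f(x₁) + 2f(x₂) + ... + f(xₙ)]

x_0 = 1.7500, f(x_0) = 0.983986, coefficient = 1
x_1 = 2.0625, f(x_1) = 0.881530, coefficient = 2
x_2 = 2.3750, f(x_2) = 0.693685, coefficient = 2
x_3 = 2.6875, f(x_3) = 0.438647, coefficient = 2
x_4 = 3.0000, f(x_4) = 0.141120, coefficient = 1

I ≈ (0.312500/2) × 5.152830 = 0.805130
Exact value: 0.811746
Error: 0.006617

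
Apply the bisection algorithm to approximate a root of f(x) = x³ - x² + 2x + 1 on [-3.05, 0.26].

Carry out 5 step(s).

f(x) = x³ - x² + 2x + 1
Initial interval: [-3.05, 0.26]

Iteration 1:
  c_1 = (-3.050000 + 0.260000)/2 = -1.395000
  f(c_1) = f(-1.395000) = -6.450730
  f(a) × f(c) ≥ 0, new interval: [-1.395000, 0.260000]
Iteration 2:
  c_2 = (-1.395000 + 0.260000)/2 = -0.567500
  f(c_2) = f(-0.567500) = -0.639823
  f(a) × f(c) ≥ 0, new interval: [-0.567500, 0.260000]
Iteration 3:
  c_3 = (-0.567500 + 0.260000)/2 = -0.153750
  f(c_3) = f(-0.153750) = 0.665226
  f(a) × f(c) < 0, new interval: [-0.567500, -0.153750]
Iteration 4:
  c_4 = (-0.567500 + (-0.153750))/2 = -0.360625
  f(c_4) = f(-0.360625) = 0.101800
  f(a) × f(c) < 0, new interval: [-0.567500, -0.360625]
Iteration 5:
  c_5 = (-0.567500 + (-0.360625))/2 = -0.464062
  f(c_5) = f(-0.464062) = -0.243417
  f(a) × f(c) ≥ 0, new interval: [-0.464062, -0.360625]

After 5 iteration(s), the approximation is c_5 = -0.464062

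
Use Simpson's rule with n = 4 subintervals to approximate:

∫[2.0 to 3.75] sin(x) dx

f(x) = sin(x)
a = 2.0, b = 3.75, n = 4
h = (b - a)/n = 0.437500

Simpson's rule: (h/3)[f(x₀) + 4f(x₁) + 2f(x₂) + ... + f(xₙ)]

x_0 = 2.0000, f(x_0) = 0.909297, coefficient = 1
x_1 = 2.4375, f(x_1) = 0.647343, coefficient = 4
x_2 = 2.8750, f(x_2) = 0.263446, coefficient = 2
x_3 = 3.3125, f(x_3) = -0.170077, coefficient = 4
x_4 = 3.7500, f(x_4) = -0.571561, coefficient = 1

I ≈ (0.437500/3) × 2.773692 = 0.404497
Exact value: 0.404413
Error: 0.000084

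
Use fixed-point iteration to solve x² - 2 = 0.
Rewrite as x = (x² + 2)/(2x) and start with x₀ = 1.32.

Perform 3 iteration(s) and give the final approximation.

Equation: x² - 2 = 0
Fixed-point form: x = (x² + 2)/(2x)
x₀ = 1.32

x_1 = g(1.320000) = 1.417576
x_2 = g(1.417576) = 1.414218
x_3 = g(1.414218) = 1.414214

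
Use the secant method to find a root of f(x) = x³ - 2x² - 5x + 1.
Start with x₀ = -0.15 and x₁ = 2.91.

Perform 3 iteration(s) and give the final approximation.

f(x) = x³ - 2x² - 5x + 1
x₀ = -0.15, x₁ = 2.91

Secant formula: x_{n+1} = x_n - f(x_n)(x_n - x_{n-1})/(f(x_n) - f(x_{n-1}))

Iteration 1:
  f(-0.150000) = 1.701625
  f(2.910000) = -5.844029
  x_2 = 2.910000 - (-5.844029)×(2.910000 - (-0.150000))/(-5.844029 - 1.701625)
       = 0.540062
Iteration 2:
  f(2.910000) = -5.844029
  f(0.540062) = -2.126129
  x_3 = 0.540062 - (-2.126129)×(0.540062 - 2.910000)/(-2.126129 - (-5.844029))
       = -0.815216
Iteration 3:
  f(0.540062) = -2.126129
  f(-0.815216) = 3.205152
  x_4 = -0.815216 - 3.205152×(-0.815216 - 0.540062)/(3.205152 - (-2.126129))
       = -0.000426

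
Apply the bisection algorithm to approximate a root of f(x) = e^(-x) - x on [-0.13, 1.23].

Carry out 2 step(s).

f(x) = e^(-x) - x
Initial interval: [-0.13, 1.23]

Iteration 1:
  c_1 = (-0.130000 + 1.230000)/2 = 0.550000
  f(c_1) = f(0.550000) = 0.026950
  f(a) × f(c) ≥ 0, new interval: [0.550000, 1.230000]
Iteration 2:
  c_2 = (0.550000 + 1.230000)/2 = 0.890000
  f(c_2) = f(0.890000) = -0.479344
  f(a) × f(c) < 0, new interval: [0.550000, 0.890000]

After 2 iteration(s), the approximation is c_2 = 0.890000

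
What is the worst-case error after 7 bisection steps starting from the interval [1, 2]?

Bisection error bound: |error| ≤ (b-a)/2^n
|error| ≤ (2 - 1)/2^7 = 1/2^7
|error| ≤ 0.0078125000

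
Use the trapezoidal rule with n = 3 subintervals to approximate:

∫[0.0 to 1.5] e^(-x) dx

f(x) = e^(-x)
a = 0.0, b = 1.5, n = 3
h = (b - a)/n = 0.500000

Trapezoidal rule: (h/2)[f(x₀) + 2f(x₁) + 2f(x₂) + ... + f(xₙ)]

x_0 = 0.0000, f(x_0) = 1.000000, coefficient = 1
x_1 = 0.5000, f(x_1) = 0.606531, coefficient = 2
x_2 = 1.0000, f(x_2) = 0.367879, coefficient = 2
x_3 = 1.5000, f(x_3) = 0.223130, coefficient = 1

I ≈ (0.500000/2) × 3.171950 = 0.792988
Exact value: 0.776870
Error: 0.016118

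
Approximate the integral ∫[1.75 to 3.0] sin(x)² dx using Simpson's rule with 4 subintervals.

f(x) = sin(x)²
a = 1.75, b = 3.0, n = 4
h = (b - a)/n = 0.312500

Simpson's rule: (h/3)[f(x₀) + 4f(x₁) + 2f(x₂) + ... + f(xₙ)]

x_0 = 1.7500, f(x_0) = 0.968228, coefficient = 1
x_1 = 2.0625, f(x_1) = 0.777095, coefficient = 4
x_2 = 2.3750, f(x_2) = 0.481199, coefficient = 2
x_3 = 2.6875, f(x_3) = 0.192411, coefficient = 4
x_4 = 3.0000, f(x_4) = 0.019915, coefficient = 1

I ≈ (0.312500/3) × 5.828565 = 0.607142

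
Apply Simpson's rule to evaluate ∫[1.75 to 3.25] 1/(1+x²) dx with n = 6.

f(x) = 1/(1+x²)
a = 1.75, b = 3.25, n = 6
h = (b - a)/n = 0.250000

Simpson's rule: (h/3)[f(x₀) + 4f(x₁) + 2f(x₂) + ... + f(xₙ)]

x_0 = 1.7500, f(x_0) = 0.246154, coefficient = 1
x_1 = 2.0000, f(x_1) = 0.200000, coefficient = 4
x_2 = 2.2500, f(x_2) = 0.164948, coefficient = 2
x_3 = 2.5000, f(x_3) = 0.137931, coefficient = 4
x_4 = 2.7500, f(x_4) = 0.116788, coefficient = 2
x_5 = 3.0000, f(x_5) = 0.100000, coefficient = 4
x_6 = 3.2500, f(x_6) = 0.086486, coefficient = 1

I ≈ (0.250000/3) × 2.647838 = 0.220653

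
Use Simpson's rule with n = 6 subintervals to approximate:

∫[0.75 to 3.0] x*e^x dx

f(x) = x*e^x
a = 0.75, b = 3.0, n = 6
h = (b - a)/n = 0.375000

Simpson's rule: (h/3)[f(x₀) + 4f(x₁) + 2f(x₂) + ... + f(xₙ)]

x_0 = 0.7500, f(x_0) = 1.587750, coefficient = 1
x_1 = 1.1250, f(x_1) = 3.465244, coefficient = 4
x_2 = 1.5000, f(x_2) = 6.722534, coefficient = 2
x_3 = 1.8750, f(x_3) = 12.226536, coefficient = 4
x_4 = 2.2500, f(x_4) = 21.347406, coefficient = 2
x_5 = 2.6250, f(x_5) = 36.237007, coefficient = 4
x_6 = 3.0000, f(x_6) = 60.256611, coefficient = 1

I ≈ (0.375000/3) × 325.699387 = 40.712423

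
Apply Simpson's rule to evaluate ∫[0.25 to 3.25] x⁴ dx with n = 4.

f(x) = x⁴
a = 0.25, b = 3.25, n = 4
h = (b - a)/n = 0.750000

Simpson's rule: (h/3)[f(x₀) + 4f(x₁) + 2f(x₂) + ... + f(xₙ)]

x_0 = 0.2500, f(x_0) = 0.003906, coefficient = 1
x_1 = 1.0000, f(x_1) = 1.000000, coefficient = 4
x_2 = 1.7500, f(x_2) = 9.378906, coefficient = 2
x_3 = 2.5000, f(x_3) = 39.062500, coefficient = 4
x_4 = 3.2500, f(x_4) = 111.566406, coefficient = 1

I ≈ (0.750000/3) × 290.578125 = 72.644531
Exact value: 72.517969
Error: 0.126562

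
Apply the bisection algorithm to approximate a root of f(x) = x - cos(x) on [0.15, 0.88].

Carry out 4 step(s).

f(x) = x - cos(x)
Initial interval: [0.15, 0.88]

Iteration 1:
  c_1 = (0.150000 + 0.880000)/2 = 0.515000
  f(c_1) = f(0.515000) = -0.355293
  f(a) × f(c) ≥ 0, new interval: [0.515000, 0.880000]
Iteration 2:
  c_2 = (0.515000 + 0.880000)/2 = 0.697500
  f(c_2) = f(0.697500) = -0.068950
  f(a) × f(c) ≥ 0, new interval: [0.697500, 0.880000]
Iteration 3:
  c_3 = (0.697500 + 0.880000)/2 = 0.788750
  f(c_3) = f(0.788750) = 0.084017
  f(a) × f(c) < 0, new interval: [0.697500, 0.788750]
Iteration 4:
  c_4 = (0.697500 + 0.788750)/2 = 0.743125
  f(c_4) = f(0.743125) = 0.006767
  f(a) × f(c) < 0, new interval: [0.697500, 0.743125]

After 4 iteration(s), the approximation is c_4 = 0.743125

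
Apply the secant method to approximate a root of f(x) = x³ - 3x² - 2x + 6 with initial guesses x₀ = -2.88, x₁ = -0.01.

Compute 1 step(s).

f(x) = x³ - 3x² - 2x + 6
x₀ = -2.88, x₁ = -0.01

Secant formula: x_{n+1} = x_n - f(x_n)(x_n - x_{n-1})/(f(x_n) - f(x_{n-1}))

Iteration 1:
  f(-2.880000) = -37.011072
  f(-0.010000) = 6.019699
  x_2 = -0.010000 - 6.019699×(-0.010000 - (-2.880000))/(6.019699 - (-37.011072))
       = -0.411493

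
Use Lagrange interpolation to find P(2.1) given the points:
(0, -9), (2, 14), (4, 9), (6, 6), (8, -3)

Lagrange interpolation formula:
P(x) = Σ yᵢ × Lᵢ(x)
where Lᵢ(x) = Π_{j≠i} (x - xⱼ)/(xᵢ - xⱼ)

L_0(2.1) = (2.1 - 2)/(0 - 2) × (2.1 - 4)/(0 - 4) × (2.1 - 6)/(0 - 6) × (2.1 - 8)/(0 - 8) = -0.011385
L_1(2.1) = (2.1 - 0)/(2 - 0) × (2.1 - 4)/(2 - 4) × (2.1 - 6)/(2 - 6) × (2.1 - 8)/(2 - 8) = 0.956353
L_2(2.1) = (2.1 - 0)/(4 - 0) × (2.1 - 2)/(4 - 2) × (2.1 - 6)/(4 - 6) × (2.1 - 8)/(4 - 8) = 0.075502
L_3(2.1) = (2.1 - 0)/(6 - 0) × (2.1 - 2)/(6 - 2) × (2.1 - 4)/(6 - 4) × (2.1 - 8)/(6 - 8) = -0.024522
L_4(2.1) = (2.1 - 0)/(8 - 0) × (2.1 - 2)/(8 - 2) × (2.1 - 4)/(8 - 4) × (2.1 - 6)/(8 - 6) = 0.004052

P(2.1) = (-9)×L_0(2.1) + 14×L_1(2.1) + 9×L_2(2.1) + 6×L_3(2.1) + (-3)×L_4(2.1)
P(2.1) = 14.011636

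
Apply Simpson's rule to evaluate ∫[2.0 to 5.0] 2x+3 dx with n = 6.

f(x) = 2x+3
a = 2.0, b = 5.0, n = 6
h = (b - a)/n = 0.500000

Simpson's rule: (h/3)[f(x₀) + 4f(x₁) + 2f(x₂) + ... + f(xₙ)]

x_0 = 2.0000, f(x_0) = 7.000000, coefficient = 1
x_1 = 2.5000, f(x_1) = 8.000000, coefficient = 4
x_2 = 3.0000, f(x_2) = 9.000000, coefficient = 2
x_3 = 3.5000, f(x_3) = 10.000000, coefficient = 4
x_4 = 4.0000, f(x_4) = 11.000000, coefficient = 2
x_5 = 4.5000, f(x_5) = 12.000000, coefficient = 4
x_6 = 5.0000, f(x_6) = 13.000000, coefficient = 1

I ≈ (0.500000/3) × 180.000000 = 30.000000
Exact value: 30.000000
Error: 0.000000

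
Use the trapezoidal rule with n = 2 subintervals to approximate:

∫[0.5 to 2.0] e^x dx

f(x) = e^x
a = 0.5, b = 2.0, n = 2
h = (b - a)/n = 0.750000

Trapezoidal rule: (h/2)[f(x₀) + 2f(x₁) + 2f(x₂) + ... + f(xₙ)]

x_0 = 0.5000, f(x_0) = 1.648721, coefficient = 1
x_1 = 1.2500, f(x_1) = 3.490343, coefficient = 2
x_2 = 2.0000, f(x_2) = 7.389056, coefficient = 1

I ≈ (0.750000/2) × 16.018463 = 6.006924
Exact value: 5.740335
Error: 0.266589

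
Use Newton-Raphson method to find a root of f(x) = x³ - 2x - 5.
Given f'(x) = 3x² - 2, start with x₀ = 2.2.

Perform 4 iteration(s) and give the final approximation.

f(x) = x³ - 2x - 5
f'(x) = 3x² - 2
x₀ = 2.2

Newton-Raphson formula: x_{n+1} = x_n - f(x_n)/f'(x_n)

Iteration 1:
  f(2.200000) = 1.248000
  f'(2.200000) = 12.520000
  x_1 = 2.200000 - 1.248000/12.520000 = 2.100319
Iteration 2:
  f(2.100319) = 0.064589
  f'(2.100319) = 11.234026
  x_2 = 2.100319 - 0.064589/11.234026 = 2.094570
Iteration 3:
  f(2.094570) = 0.000208
  f'(2.094570) = 11.161672
  x_3 = 2.094570 - 0.000208/11.161672 = 2.094551
Iteration 4:
  f(2.094551) = 0.000000
  f'(2.094551) = 11.161438
  x_4 = 2.094551 - 0.000000/11.161438 = 2.094551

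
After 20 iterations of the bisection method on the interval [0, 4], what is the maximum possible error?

Bisection error bound: |error| ≤ (b-a)/2^n
|error| ≤ (4 - 0)/2^20 = 4/2^20
|error| ≤ 0.0000038147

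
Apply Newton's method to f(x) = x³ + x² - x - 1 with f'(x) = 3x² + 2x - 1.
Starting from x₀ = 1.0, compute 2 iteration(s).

f(x) = x³ + x² - x - 1
f'(x) = 3x² + 2x - 1
x₀ = 1.0

Newton-Raphson formula: x_{n+1} = x_n - f(x_n)/f'(x_n)

Iteration 1:
  f(1.000000) = 0.000000
  f'(1.000000) = 4.000000
  x_1 = 1.000000 - 0.000000/4.000000 = 1.000000
Iteration 2:
  f(1.000000) = 0.000000
  f'(1.000000) = 4.000000
  x_2 = 1.000000 - 0.000000/4.000000 = 1.000000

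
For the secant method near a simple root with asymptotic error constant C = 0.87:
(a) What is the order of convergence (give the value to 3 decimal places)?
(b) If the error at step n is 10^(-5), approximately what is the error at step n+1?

(a) Secant method has superlinear convergence with order φ = (1+√5)/2 ≈ 1.618.
    This means |e_{n+1}| ≈ C|e_n|^1.618.

(b) With |e_n| = 10^(-5) and C = 0.87:
    |e_{n+1}| ≈ 0.87 × (10^(-5))^1.618 = 0.87 × 10^(-8.09)

(a) ≈ 1.618 (golden ratio); (b) |e_{n+1}| ≈ 7.069e-09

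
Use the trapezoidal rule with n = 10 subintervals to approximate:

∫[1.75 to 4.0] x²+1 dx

f(x) = x²+1
a = 1.75, b = 4.0, n = 10
h = (b - a)/n = 0.225000

Trapezoidal rule: (h/2)[f(x₀) + 2f(x₁) + 2f(x₂) + ... + f(xₙ)]

x_0 = 1.7500, f(x_0) = 4.062500, coefficient = 1
x_1 = 1.9750, f(x_1) = 4.900625, coefficient = 2
x_2 = 2.2000, f(x_2) = 5.840000, coefficient = 2
x_3 = 2.4250, f(x_3) = 6.880625, coefficient = 2
x_4 = 2.6500, f(x_4) = 8.022500, coefficient = 2
x_5 = 2.8750, f(x_5) = 9.265625, coefficient = 2
x_6 = 3.1000, f(x_6) = 10.610000, coefficient = 2
x_7 = 3.3250, f(x_7) = 12.055625, coefficient = 2
x_8 = 3.5500, f(x_8) = 13.602500, coefficient = 2
x_9 = 3.7750, f(x_9) = 15.250625, coefficient = 2
x_10 = 4.0000, f(x_10) = 17.000000, coefficient = 1

I ≈ (0.225000/2) × 193.918750 = 21.815859
Exact value: 21.796875
Error: 0.018984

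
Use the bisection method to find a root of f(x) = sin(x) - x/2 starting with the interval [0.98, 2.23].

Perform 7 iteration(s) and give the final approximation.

f(x) = sin(x) - x/2
Initial interval: [0.98, 2.23]

Iteration 1:
  c_1 = (0.980000 + 2.230000)/2 = 1.605000
  f(c_1) = f(1.605000) = 0.196915
  f(a) × f(c) ≥ 0, new interval: [1.605000, 2.230000]
Iteration 2:
  c_2 = (1.605000 + 2.230000)/2 = 1.917500
  f(c_2) = f(1.917500) = -0.018252
  f(a) × f(c) < 0, new interval: [1.605000, 1.917500]
Iteration 3:
  c_3 = (1.605000 + 1.917500)/2 = 1.761250
  f(c_3) = f(1.761250) = 0.101293
  f(a) × f(c) ≥ 0, new interval: [1.761250, 1.917500]
Iteration 4:
  c_4 = (1.761250 + 1.917500)/2 = 1.839375
  f(c_4) = f(1.839375) = 0.044462
  f(a) × f(c) ≥ 0, new interval: [1.839375, 1.917500]
Iteration 5:
  c_5 = (1.839375 + 1.917500)/2 = 1.878437
  f(c_5) = f(1.878437) = 0.013832
  f(a) × f(c) ≥ 0, new interval: [1.878437, 1.917500]
Iteration 6:
  c_6 = (1.878437 + 1.917500)/2 = 1.897969
  f(c_6) = f(1.897969) = -0.002030
  f(a) × f(c) < 0, new interval: [1.878437, 1.897969]
Iteration 7:
  c_7 = (1.878437 + 1.897969)/2 = 1.888203
  f(c_7) = f(1.888203) = 0.005946
  f(a) × f(c) ≥ 0, new interval: [1.888203, 1.897969]

After 7 iteration(s), the approximation is c_7 = 1.888203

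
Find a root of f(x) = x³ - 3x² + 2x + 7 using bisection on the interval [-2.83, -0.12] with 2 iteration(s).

f(x) = x³ - 3x² + 2x + 7
Initial interval: [-2.83, -0.12]

Iteration 1:
  c_1 = (-2.830000 + (-0.120000))/2 = -1.475000
  f(c_1) = f(-1.475000) = -5.685922
  f(a) × f(c) ≥ 0, new interval: [-1.475000, -0.120000]
Iteration 2:
  c_2 = (-1.475000 + (-0.120000))/2 = -0.797500
  f(c_2) = f(-0.797500) = 2.989766
  f(a) × f(c) < 0, new interval: [-1.475000, -0.797500]

After 2 iteration(s), the approximation is c_2 = -0.797500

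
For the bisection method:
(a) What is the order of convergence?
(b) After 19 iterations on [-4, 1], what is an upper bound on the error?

(a) Bisection has linear (order 1) convergence; the error is halved each step.

(b) Error bound = (b-a)/2^n = (1 - (-4))/2^{19}
    = 5/2^{19}

(a) 1 (linear); (b) error ≤ 9.54e-06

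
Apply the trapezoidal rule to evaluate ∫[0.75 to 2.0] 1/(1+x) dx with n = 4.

f(x) = 1/(1+x)
a = 0.75, b = 2.0, n = 4
h = (b - a)/n = 0.312500

Trapezoidal rule: (h/2)[f(x₀) + 2f(x₁) + 2f(x₂) + ... + f(xₙ)]

x_0 = 0.7500, f(x_0) = 0.571429, coefficient = 1
x_1 = 1.0625, f(x_1) = 0.484848, coefficient = 2
x_2 = 1.3750, f(x_2) = 0.421053, coefficient = 2
x_3 = 1.6875, f(x_3) = 0.372093, coefficient = 2
x_4 = 2.0000, f(x_4) = 0.333333, coefficient = 1

I ≈ (0.312500/2) × 3.460750 = 0.540742
Exact value: 0.538997
Error: 0.001746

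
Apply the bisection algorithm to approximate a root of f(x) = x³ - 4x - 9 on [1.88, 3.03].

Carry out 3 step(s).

f(x) = x³ - 4x - 9
Initial interval: [1.88, 3.03]

Iteration 1:
  c_1 = (1.880000 + 3.030000)/2 = 2.455000
  f(c_1) = f(2.455000) = -4.023654
  f(a) × f(c) ≥ 0, new interval: [2.455000, 3.030000]
Iteration 2:
  c_2 = (2.455000 + 3.030000)/2 = 2.742500
  f(c_2) = f(2.742500) = 0.657182
  f(a) × f(c) < 0, new interval: [2.455000, 2.742500]
Iteration 3:
  c_3 = (2.455000 + 2.742500)/2 = 2.598750
  f(c_3) = f(2.598750) = -1.844338
  f(a) × f(c) ≥ 0, new interval: [2.598750, 2.742500]

After 3 iteration(s), the approximation is c_3 = 2.598750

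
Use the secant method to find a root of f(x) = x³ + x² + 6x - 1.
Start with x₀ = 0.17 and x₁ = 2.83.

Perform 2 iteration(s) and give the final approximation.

f(x) = x³ + x² + 6x - 1
x₀ = 0.17, x₁ = 2.83

Secant formula: x_{n+1} = x_n - f(x_n)(x_n - x_{n-1})/(f(x_n) - f(x_{n-1}))

Iteration 1:
  f(0.170000) = 0.053813
  f(2.830000) = 46.654087
  x_2 = 2.830000 - 46.654087×(2.830000 - 0.170000)/(46.654087 - 0.053813)
       = 0.166928
Iteration 2:
  f(2.830000) = 46.654087
  f(0.166928) = 0.034086
  x_3 = 0.166928 - 0.034086×(0.166928 - 2.830000)/(0.034086 - 46.654087)
       = 0.164981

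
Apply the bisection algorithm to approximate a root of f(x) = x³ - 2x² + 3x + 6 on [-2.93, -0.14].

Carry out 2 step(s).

f(x) = x³ - 2x² + 3x + 6
Initial interval: [-2.93, -0.14]

Iteration 1:
  c_1 = (-2.930000 + (-0.140000))/2 = -1.535000
  f(c_1) = f(-1.535000) = -6.934255
  f(a) × f(c) ≥ 0, new interval: [-1.535000, -0.140000]
Iteration 2:
  c_2 = (-1.535000 + (-0.140000))/2 = -0.837500
  f(c_2) = f(-0.837500) = 1.497260
  f(a) × f(c) < 0, new interval: [-1.535000, -0.837500]

After 2 iteration(s), the approximation is c_2 = -0.837500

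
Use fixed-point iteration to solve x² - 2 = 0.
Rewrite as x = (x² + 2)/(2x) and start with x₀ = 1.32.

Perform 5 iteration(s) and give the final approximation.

Equation: x² - 2 = 0
Fixed-point form: x = (x² + 2)/(2x)
x₀ = 1.32

x_1 = g(1.320000) = 1.417576
x_2 = g(1.417576) = 1.414218
x_3 = g(1.414218) = 1.414214
x_4 = g(1.414214) = 1.414214
x_5 = g(1.414214) = 1.414214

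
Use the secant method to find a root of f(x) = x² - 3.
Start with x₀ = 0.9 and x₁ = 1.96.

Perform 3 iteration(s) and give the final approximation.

f(x) = x² - 3
x₀ = 0.9, x₁ = 1.96

Secant formula: x_{n+1} = x_n - f(x_n)(x_n - x_{n-1})/(f(x_n) - f(x_{n-1}))

Iteration 1:
  f(0.900000) = -2.190000
  f(1.960000) = 0.841600
  x_2 = 1.960000 - 0.841600×(1.960000 - 0.900000)/(0.841600 - (-2.190000))
       = 1.665734
Iteration 2:
  f(1.960000) = 0.841600
  f(1.665734) = -0.225329
  x_3 = 1.665734 - (-0.225329)×(1.665734 - 1.960000)/(-0.225329 - 0.841600)
       = 1.727881
Iteration 3:
  f(1.665734) = -0.225329
  f(1.727881) = -0.014426
  x_4 = 1.727881 - (-0.014426)×(1.727881 - 1.665734)/(-0.014426 - (-0.225329))
       = 1.732132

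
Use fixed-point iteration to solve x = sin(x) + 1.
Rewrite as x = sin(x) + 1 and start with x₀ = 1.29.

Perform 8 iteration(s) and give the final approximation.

Equation: x = sin(x) + 1
Fixed-point form: x = sin(x) + 1
x₀ = 1.29

x_1 = g(1.290000) = 1.960835
x_2 = g(1.960835) = 1.924894
x_3 = g(1.924894) = 1.937960
x_4 = g(1.937960) = 1.933349
x_5 = g(1.933349) = 1.934994
x_6 = g(1.934994) = 1.934410
x_7 = g(1.934410) = 1.934618
x_8 = g(1.934618) = 1.934544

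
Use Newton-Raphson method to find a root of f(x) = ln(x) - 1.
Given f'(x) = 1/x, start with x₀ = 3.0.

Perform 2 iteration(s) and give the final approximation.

f(x) = ln(x) - 1
f'(x) = 1/x
x₀ = 3.0

Newton-Raphson formula: x_{n+1} = x_n - f(x_n)/f'(x_n)

Iteration 1:
  f(3.000000) = 0.098612
  f'(3.000000) = 0.333333
  x_1 = 3.000000 - 0.098612/0.333333 = 2.704163
Iteration 2:
  f(2.704163) = -0.005208
  f'(2.704163) = 0.369800
  x_2 = 2.704163 - (-0.005208)/0.369800 = 2.718245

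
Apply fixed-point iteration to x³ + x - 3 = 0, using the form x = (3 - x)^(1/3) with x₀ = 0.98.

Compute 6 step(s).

Equation: x³ + x - 3 = 0
Fixed-point form: x = (3 - x)^(1/3)
x₀ = 0.98

x_1 = g(0.980000) = 1.264107
x_2 = g(1.264107) = 1.201824
x_3 = g(1.201824) = 1.216029
x_4 = g(1.216029) = 1.212819
x_5 = g(1.212819) = 1.213546
x_6 = g(1.213546) = 1.213381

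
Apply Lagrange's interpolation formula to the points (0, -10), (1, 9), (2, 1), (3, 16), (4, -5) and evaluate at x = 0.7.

Lagrange interpolation formula:
P(x) = Σ yᵢ × Lᵢ(x)
where Lᵢ(x) = Π_{j≠i} (x - xⱼ)/(xᵢ - xⱼ)

L_0(0.7) = (0.7 - 1)/(0 - 1) × (0.7 - 2)/(0 - 2) × (0.7 - 3)/(0 - 3) × (0.7 - 4)/(0 - 4) = 0.123338
L_1(0.7) = (0.7 - 0)/(1 - 0) × (0.7 - 2)/(1 - 2) × (0.7 - 3)/(1 - 3) × (0.7 - 4)/(1 - 4) = 1.151150
L_2(0.7) = (0.7 - 0)/(2 - 0) × (0.7 - 1)/(2 - 1) × (0.7 - 3)/(2 - 3) × (0.7 - 4)/(2 - 4) = -0.398475
L_3(0.7) = (0.7 - 0)/(3 - 0) × (0.7 - 1)/(3 - 1) × (0.7 - 2)/(3 - 2) × (0.7 - 4)/(3 - 4) = 0.150150
L_4(0.7) = (0.7 - 0)/(4 - 0) × (0.7 - 1)/(4 - 1) × (0.7 - 2)/(4 - 2) × (0.7 - 3)/(4 - 3) = -0.026163

P(0.7) = (-10)×L_0(0.7) + 9×L_1(0.7) + 1×L_2(0.7) + 16×L_3(0.7) + (-5)×L_4(0.7)
P(0.7) = 11.261712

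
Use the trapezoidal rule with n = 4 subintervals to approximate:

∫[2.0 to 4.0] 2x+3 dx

f(x) = 2x+3
a = 2.0, b = 4.0, n = 4
h = (b - a)/n = 0.500000

Trapezoidal rule: (h/2)[f(x₀) + 2f(x₁) + 2f(x₂) + ... + f(xₙ)]

x_0 = 2.0000, f(x_0) = 7.000000, coefficient = 1
x_1 = 2.5000, f(x_1) = 8.000000, coefficient = 2
x_2 = 3.0000, f(x_2) = 9.000000, coefficient = 2
x_3 = 3.5000, f(x_3) = 10.000000, coefficient = 2
x_4 = 4.0000, f(x_4) = 11.000000, coefficient = 1

I ≈ (0.500000/2) × 72.000000 = 18.000000
Exact value: 18.000000
Error: 0.000000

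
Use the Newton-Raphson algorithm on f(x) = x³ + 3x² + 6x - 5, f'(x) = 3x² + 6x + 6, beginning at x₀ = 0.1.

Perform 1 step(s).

f(x) = x³ + 3x² + 6x - 5
f'(x) = 3x² + 6x + 6
x₀ = 0.1

Newton-Raphson formula: x_{n+1} = x_n - f(x_n)/f'(x_n)

Iteration 1:
  f(0.100000) = -4.369000
  f'(0.100000) = 6.630000
  x_1 = 0.100000 - (-4.369000)/6.630000 = 0.758974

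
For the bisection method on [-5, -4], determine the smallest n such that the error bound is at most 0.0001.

We need (b-a)/2^n ≤ 0.0001
(-4 - (-5))/2^n ≤ 0.0001
1/2^n ≤ 0.0001
2^n ≥ 10000
n ≥ log₂(10000) = 13.29
n ≥ 14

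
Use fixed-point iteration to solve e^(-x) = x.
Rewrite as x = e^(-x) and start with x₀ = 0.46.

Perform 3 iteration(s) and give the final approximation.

Equation: e^(-x) = x
Fixed-point form: x = e^(-x)
x₀ = 0.46

x_1 = g(0.460000) = 0.631284
x_2 = g(0.631284) = 0.531909
x_3 = g(0.531909) = 0.587483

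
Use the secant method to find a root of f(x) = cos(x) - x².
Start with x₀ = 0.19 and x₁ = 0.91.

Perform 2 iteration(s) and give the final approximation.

f(x) = cos(x) - x²
x₀ = 0.19, x₁ = 0.91

Secant formula: x_{n+1} = x_n - f(x_n)(x_n - x_{n-1})/(f(x_n) - f(x_{n-1}))

Iteration 1:
  f(0.190000) = 0.945904
  f(0.910000) = -0.214354
  x_2 = 0.910000 - (-0.214354)×(0.910000 - 0.190000)/(-0.214354 - 0.945904)
       = 0.776982
Iteration 2:
  f(0.910000) = -0.214354
  f(0.776982) = 0.109331
  x_3 = 0.776982 - 0.109331×(0.776982 - 0.910000)/(0.109331 - (-0.214354))
       = 0.821912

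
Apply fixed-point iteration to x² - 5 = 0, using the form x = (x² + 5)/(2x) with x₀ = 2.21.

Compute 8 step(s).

Equation: x² - 5 = 0
Fixed-point form: x = (x² + 5)/(2x)
x₀ = 2.21

x_1 = g(2.210000) = 2.236222
x_2 = g(2.236222) = 2.236068
x_3 = g(2.236068) = 2.236068
x_4 = g(2.236068) = 2.236068
x_5 = g(2.236068) = 2.236068
x_6 = g(2.236068) = 2.236068
x_7 = g(2.236068) = 2.236068
x_8 = g(2.236068) = 2.236068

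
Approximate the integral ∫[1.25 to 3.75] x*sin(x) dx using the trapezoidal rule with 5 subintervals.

f(x) = x*sin(x)
a = 1.25, b = 3.75, n = 5
h = (b - a)/n = 0.500000

Trapezoidal rule: (h/2)[f(x₀) + 2f(x₁) + 2f(x₂) + ... + f(xₙ)]

x_0 = 1.2500, f(x_0) = 1.186231, coefficient = 1
x_1 = 1.7500, f(x_1) = 1.721975, coefficient = 2
x_2 = 2.2500, f(x_2) = 1.750665, coefficient = 2
x_3 = 2.7500, f(x_3) = 1.049568, coefficient = 2
x_4 = 3.2500, f(x_4) = -0.351634, coefficient = 2
x_5 = 3.7500, f(x_5) = -2.143355, coefficient = 1

I ≈ (0.500000/2) × 7.384023 = 1.846006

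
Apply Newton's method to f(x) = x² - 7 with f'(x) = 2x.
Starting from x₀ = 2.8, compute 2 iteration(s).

f(x) = x² - 7
f'(x) = 2x
x₀ = 2.8

Newton-Raphson formula: x_{n+1} = x_n - f(x_n)/f'(x_n)

Iteration 1:
  f(2.800000) = 0.840000
  f'(2.800000) = 5.600000
  x_1 = 2.800000 - 0.840000/5.600000 = 2.650000
Iteration 2:
  f(2.650000) = 0.022500
  f'(2.650000) = 5.300000
  x_2 = 2.650000 - 0.022500/5.300000 = 2.645755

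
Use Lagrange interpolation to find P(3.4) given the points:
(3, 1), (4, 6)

Lagrange interpolation formula:
P(x) = Σ yᵢ × Lᵢ(x)
where Lᵢ(x) = Π_{j≠i} (x - xⱼ)/(xᵢ - xⱼ)

L_0(3.4) = (3.4 - 4)/(3 - 4) = 0.600000
L_1(3.4) = (3.4 - 3)/(4 - 3) = 0.400000

P(3.4) = 1×L_0(3.4) + 6×L_1(3.4)
P(3.4) = 3.000000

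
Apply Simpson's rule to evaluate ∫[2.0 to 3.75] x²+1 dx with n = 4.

f(x) = x²+1
a = 2.0, b = 3.75, n = 4
h = (b - a)/n = 0.437500

Simpson's rule: (h/3)[f(x₀) + 4f(x₁) + 2f(x₂) + ... + f(xₙ)]

x_0 = 2.0000, f(x_0) = 5.000000, coefficient = 1
x_1 = 2.4375, f(x_1) = 6.941406, coefficient = 4
x_2 = 2.8750, f(x_2) = 9.265625, coefficient = 2
x_3 = 3.3125, f(x_3) = 11.972656, coefficient = 4
x_4 = 3.7500, f(x_4) = 15.062500, coefficient = 1

I ≈ (0.437500/3) × 114.250000 = 16.661458
Exact value: 16.661458
Error: 0.000000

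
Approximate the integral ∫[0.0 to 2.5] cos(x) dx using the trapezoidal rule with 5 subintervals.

f(x) = cos(x)
a = 0.0, b = 2.5, n = 5
h = (b - a)/n = 0.500000

Trapezoidal rule: (h/2)[f(x₀) + 2f(x₁) + 2f(x₂) + ... + f(xₙ)]

x_0 = 0.0000, f(x_0) = 1.000000, coefficient = 1
x_1 = 0.5000, f(x_1) = 0.877583, coefficient = 2
x_2 = 1.0000, f(x_2) = 0.540302, coefficient = 2
x_3 = 1.5000, f(x_3) = 0.070737, coefficient = 2
x_4 = 2.0000, f(x_4) = -0.416147, coefficient = 2
x_5 = 2.5000, f(x_5) = -0.801144, coefficient = 1

I ≈ (0.500000/2) × 2.343807 = 0.585952
Exact value: 0.598472
Error: 0.012520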